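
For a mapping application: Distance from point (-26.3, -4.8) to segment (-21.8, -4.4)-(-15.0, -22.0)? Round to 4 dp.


Project P onto AB: t = 0 (clamped to [0,1])
Closest point on segment: (-21.8, -4.4)
Distance: 4.5177

4.5177


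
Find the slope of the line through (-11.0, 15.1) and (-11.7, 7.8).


slope = (y2-y1)/(x2-x1) = (7.8-15.1)/((-11.7)-(-11)) = (-7.3)/(-0.7) = 10.4286

10.4286


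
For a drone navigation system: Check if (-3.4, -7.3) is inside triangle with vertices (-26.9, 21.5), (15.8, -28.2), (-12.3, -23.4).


Cross products: AB x AP = -61.81, BC x BP = -495.13, CA x CP = -634.67
All same sign? yes

Yes, inside


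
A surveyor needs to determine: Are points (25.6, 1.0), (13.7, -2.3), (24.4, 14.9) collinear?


Cross product: (13.7-25.6)*(14.9-1) - ((-2.3)-1)*(24.4-25.6)
= -169.37

No, not collinear


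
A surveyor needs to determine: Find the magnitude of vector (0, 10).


|u| = sqrt(0^2 + 10^2) = sqrt(100) = 10

10


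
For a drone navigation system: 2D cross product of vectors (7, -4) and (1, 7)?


u x v = u_x*v_y - u_y*v_x = 7*7 - (-4)*1
= 49 - (-4) = 53

53


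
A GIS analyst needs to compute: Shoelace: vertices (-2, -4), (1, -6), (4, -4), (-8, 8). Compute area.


Shoelace sum: ((-2)*(-6) - 1*(-4)) + (1*(-4) - 4*(-6)) + (4*8 - (-8)*(-4)) + ((-8)*(-4) - (-2)*8)
= 84
Area = |84|/2 = 42

42


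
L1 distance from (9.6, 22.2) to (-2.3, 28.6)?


|9.6-(-2.3)| + |22.2-28.6| = 11.9 + 6.4 = 18.3

18.3


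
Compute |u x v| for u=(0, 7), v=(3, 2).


|u x v| = |0*2 - 7*3|
= |0 - 21| = 21

21


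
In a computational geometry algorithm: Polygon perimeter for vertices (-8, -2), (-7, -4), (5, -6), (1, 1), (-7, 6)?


Sides: (-8, -2)->(-7, -4): sqrt(5) = 2.236068, (-7, -4)->(5, -6): sqrt(148) = 12.165525, (5, -6)->(1, 1): sqrt(65) = 8.062258, (1, 1)->(-7, 6): sqrt(89) = 9.433981, (-7, 6)->(-8, -2): sqrt(65) = 8.062258
Sum = 39.96009
Perimeter = 39.9601

39.9601


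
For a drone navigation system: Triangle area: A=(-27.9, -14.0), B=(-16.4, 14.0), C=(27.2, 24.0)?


Area = |x_A(y_B-y_C) + x_B(y_C-y_A) + x_C(y_A-y_B)|/2
= |279 + (-623.2) + (-761.6)|/2
= 1105.8/2 = 552.9

552.9


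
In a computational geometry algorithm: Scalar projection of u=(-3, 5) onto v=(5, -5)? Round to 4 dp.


u.v = -40, |v| = sqrt(50) = 7.0711
Scalar projection = u.v / |v| = -40 / sqrt(50) = -5.6569

-5.6569


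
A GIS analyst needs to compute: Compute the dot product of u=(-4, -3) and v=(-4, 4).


u . v = u_x*v_x + u_y*v_y = (-4)*(-4) + (-3)*4
= 16 + (-12) = 4

4


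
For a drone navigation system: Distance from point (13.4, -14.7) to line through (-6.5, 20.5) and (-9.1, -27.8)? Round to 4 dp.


|cross product| = 1052.69
|line direction| = sqrt(2339.65) = 48.3699
Distance = 1052.69/sqrt(2339.65) = 21.7633

21.7633


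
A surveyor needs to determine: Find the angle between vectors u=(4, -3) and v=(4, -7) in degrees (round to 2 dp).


u.v = 37, |u| = sqrt(25) = 5, |v| = sqrt(65) = 8.0623
cos(theta) = u.v/(|u||v|) = 37/sqrt(1625) = 0.917857
theta = acos(0.917857) = 23.39 degrees

23.39 degrees


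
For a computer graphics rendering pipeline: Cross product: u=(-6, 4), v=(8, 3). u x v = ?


u x v = u_x*v_y - u_y*v_x = (-6)*3 - 4*8
= (-18) - 32 = -50

-50


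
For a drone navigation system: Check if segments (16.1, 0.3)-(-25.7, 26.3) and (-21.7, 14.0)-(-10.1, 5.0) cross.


Cross products: d1=181.28, d2=106.68, d3=410.14, d4=484.74
d1*d2 < 0 and d3*d4 < 0? no

No, they don't intersect


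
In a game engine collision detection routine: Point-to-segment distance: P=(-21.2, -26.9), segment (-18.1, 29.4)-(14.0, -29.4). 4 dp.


Project P onto AB: t = 0.7155 (clamped to [0,1])
Closest point on segment: (4.8666, -12.6697)
Distance: 29.698

29.698


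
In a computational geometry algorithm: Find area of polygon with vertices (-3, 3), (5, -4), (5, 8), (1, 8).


Shoelace sum: ((-3)*(-4) - 5*3) + (5*8 - 5*(-4)) + (5*8 - 1*8) + (1*3 - (-3)*8)
= 116
Area = |116|/2 = 58

58


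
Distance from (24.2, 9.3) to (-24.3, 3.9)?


dx=-48.5, dy=-5.4
d^2 = (-48.5)^2 + (-5.4)^2 = 2381.41
d = sqrt(2381.41) = 48.7997

48.7997


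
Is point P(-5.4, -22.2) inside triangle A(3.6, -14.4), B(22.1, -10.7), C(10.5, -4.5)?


Cross products: AB x AP = -111, BC x BP = 303.9, CA x CP = -35.28
All same sign? no

No, outside


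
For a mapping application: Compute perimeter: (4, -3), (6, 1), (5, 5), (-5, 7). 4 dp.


Sides: (4, -3)->(6, 1): sqrt(20) = 4.472136, (6, 1)->(5, 5): sqrt(17) = 4.123106, (5, 5)->(-5, 7): sqrt(104) = 10.198039, (-5, 7)->(4, -3): sqrt(181) = 13.453624
Sum = 32.246905
Perimeter = 32.2469

32.2469


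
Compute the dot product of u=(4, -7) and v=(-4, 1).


u . v = u_x*v_x + u_y*v_y = 4*(-4) + (-7)*1
= (-16) + (-7) = -23

-23


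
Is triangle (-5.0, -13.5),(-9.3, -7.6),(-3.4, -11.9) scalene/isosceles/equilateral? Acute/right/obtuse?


Side lengths squared: AB^2=53.3, BC^2=53.3, CA^2=5.12
Sorted: [5.12, 53.3, 53.3]
By sides: Isosceles, By angles: Acute

Isosceles, Acute


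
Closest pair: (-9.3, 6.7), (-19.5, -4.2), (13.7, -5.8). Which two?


d(P0,P1) = 14.9282, d(P0,P2) = 26.1773, d(P1,P2) = 33.2385
Closest: P0 and P1

Closest pair: (-9.3, 6.7) and (-19.5, -4.2), distance = 14.9282


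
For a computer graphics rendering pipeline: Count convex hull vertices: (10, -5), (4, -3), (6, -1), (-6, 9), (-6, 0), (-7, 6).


Convex hull vertices (CCW): (-7, 6), (-6, 0), (10, -5), (6, -1), (-6, 9)
Count = 5

5


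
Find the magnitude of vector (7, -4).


|u| = sqrt(7^2 + (-4)^2) = sqrt(65) = 8.0623

8.0623


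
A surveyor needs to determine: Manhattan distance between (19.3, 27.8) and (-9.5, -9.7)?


|19.3-(-9.5)| + |27.8-(-9.7)| = 28.8 + 37.5 = 66.3

66.3


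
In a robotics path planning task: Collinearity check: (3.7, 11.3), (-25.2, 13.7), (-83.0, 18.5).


Cross product: ((-25.2)-3.7)*(18.5-11.3) - (13.7-11.3)*((-83)-3.7)
= 0

Yes, collinear


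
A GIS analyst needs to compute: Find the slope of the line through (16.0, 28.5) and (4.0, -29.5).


slope = (y2-y1)/(x2-x1) = ((-29.5)-28.5)/(4-16) = (-58)/(-12) = 4.8333

4.8333


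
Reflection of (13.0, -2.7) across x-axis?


Reflection over x-axis: (x,y) -> (x,-y)
(13, -2.7) -> (13, 2.7)

(13, 2.7)


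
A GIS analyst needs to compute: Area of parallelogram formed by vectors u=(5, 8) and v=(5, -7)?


|u x v| = |5*(-7) - 8*5|
= |(-35) - 40| = 75

75


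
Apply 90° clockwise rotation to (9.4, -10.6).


90° CW: (x,y) -> (y, -x)
(9.4,-10.6) -> (-10.6, -9.4)

(-10.6, -9.4)


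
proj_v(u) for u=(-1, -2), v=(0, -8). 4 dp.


u.v = 16, |v| = sqrt(64) = 8
Scalar projection = u.v / |v| = 16 / sqrt(64) = 2

2


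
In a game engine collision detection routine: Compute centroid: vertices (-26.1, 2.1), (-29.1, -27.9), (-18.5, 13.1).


Centroid = ((x_A+x_B+x_C)/3, (y_A+y_B+y_C)/3)
= (((-26.1)+(-29.1)+(-18.5))/3, (2.1+(-27.9)+13.1)/3)
= (-24.5667, -4.2333)

(-24.5667, -4.2333)


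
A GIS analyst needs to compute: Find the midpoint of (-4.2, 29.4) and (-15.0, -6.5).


M = (((-4.2)+(-15))/2, (29.4+(-6.5))/2)
= (-9.6, 11.45)

(-9.6, 11.45)


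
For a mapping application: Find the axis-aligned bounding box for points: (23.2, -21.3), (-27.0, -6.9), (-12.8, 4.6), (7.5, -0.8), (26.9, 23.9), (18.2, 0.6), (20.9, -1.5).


x range: [-27, 26.9]
y range: [-21.3, 23.9]
Bounding box: (-27,-21.3) to (26.9,23.9)

(-27,-21.3) to (26.9,23.9)


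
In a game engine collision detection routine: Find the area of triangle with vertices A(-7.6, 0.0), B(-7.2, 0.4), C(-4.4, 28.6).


Area = |x_A(y_B-y_C) + x_B(y_C-y_A) + x_C(y_A-y_B)|/2
= |214.32 + (-205.92) + 1.76|/2
= 10.16/2 = 5.08

5.08


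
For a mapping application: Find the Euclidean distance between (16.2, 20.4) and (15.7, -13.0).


dx=-0.5, dy=-33.4
d^2 = (-0.5)^2 + (-33.4)^2 = 1115.81
d = sqrt(1115.81) = 33.4037

33.4037


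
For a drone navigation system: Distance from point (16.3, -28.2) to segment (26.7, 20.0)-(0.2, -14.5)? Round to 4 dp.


Project P onto AB: t = 1 (clamped to [0,1])
Closest point on segment: (0.2, -14.5)
Distance: 21.14

21.14


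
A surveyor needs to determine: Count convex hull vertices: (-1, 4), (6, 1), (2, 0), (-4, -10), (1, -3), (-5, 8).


Convex hull vertices (CCW): (-5, 8), (-4, -10), (6, 1)
Count = 3

3


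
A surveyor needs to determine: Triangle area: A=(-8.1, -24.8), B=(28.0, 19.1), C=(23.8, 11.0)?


Area = |x_A(y_B-y_C) + x_B(y_C-y_A) + x_C(y_A-y_B)|/2
= |(-65.61) + 1002.4 + (-1044.82)|/2
= 108.03/2 = 54.015

54.015


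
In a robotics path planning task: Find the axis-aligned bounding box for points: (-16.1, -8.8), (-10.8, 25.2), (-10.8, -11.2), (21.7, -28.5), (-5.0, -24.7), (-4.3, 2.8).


x range: [-16.1, 21.7]
y range: [-28.5, 25.2]
Bounding box: (-16.1,-28.5) to (21.7,25.2)

(-16.1,-28.5) to (21.7,25.2)


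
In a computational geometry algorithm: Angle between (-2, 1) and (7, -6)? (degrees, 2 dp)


u.v = -20, |u| = sqrt(5) = 2.2361, |v| = sqrt(85) = 9.2195
cos(theta) = u.v/(|u||v|) = -20/sqrt(425) = -0.970143
theta = acos(-0.970143) = 165.96 degrees

165.96 degrees


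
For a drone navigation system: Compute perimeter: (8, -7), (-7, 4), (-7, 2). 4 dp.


Sides: (8, -7)->(-7, 4): sqrt(346) = 18.601075, (-7, 4)->(-7, 2): sqrt(4) = 2, (-7, 2)->(8, -7): sqrt(306) = 17.492856
Sum = 38.093931
Perimeter = 38.0939

38.0939


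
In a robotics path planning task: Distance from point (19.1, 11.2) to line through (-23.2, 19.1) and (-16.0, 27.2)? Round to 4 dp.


|cross product| = 399.51
|line direction| = sqrt(117.45) = 10.8374
Distance = 399.51/sqrt(117.45) = 36.8639

36.8639


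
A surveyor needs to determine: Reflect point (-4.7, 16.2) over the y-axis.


Reflection over y-axis: (x,y) -> (-x,y)
(-4.7, 16.2) -> (4.7, 16.2)

(4.7, 16.2)


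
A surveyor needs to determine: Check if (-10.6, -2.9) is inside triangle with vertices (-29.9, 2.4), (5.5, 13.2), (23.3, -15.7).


Cross products: AB x AP = -396.06, BC x BP = -751.87, CA x CP = -67.37
All same sign? yes

Yes, inside


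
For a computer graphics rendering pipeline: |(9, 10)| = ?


|u| = sqrt(9^2 + 10^2) = sqrt(181) = 13.4536

13.4536


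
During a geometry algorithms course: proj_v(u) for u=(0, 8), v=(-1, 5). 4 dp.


u.v = 40, |v| = sqrt(26) = 5.099
Scalar projection = u.v / |v| = 40 / sqrt(26) = 7.8446

7.8446


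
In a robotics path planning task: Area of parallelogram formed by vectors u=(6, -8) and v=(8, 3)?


|u x v| = |6*3 - (-8)*8|
= |18 - (-64)| = 82

82


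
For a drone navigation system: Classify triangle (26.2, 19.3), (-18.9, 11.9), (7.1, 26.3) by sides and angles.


Side lengths squared: AB^2=2088.77, BC^2=883.36, CA^2=413.81
Sorted: [413.81, 883.36, 2088.77]
By sides: Scalene, By angles: Obtuse

Scalene, Obtuse


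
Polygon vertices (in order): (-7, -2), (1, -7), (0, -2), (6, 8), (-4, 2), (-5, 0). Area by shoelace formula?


Shoelace sum: ((-7)*(-7) - 1*(-2)) + (1*(-2) - 0*(-7)) + (0*8 - 6*(-2)) + (6*2 - (-4)*8) + ((-4)*0 - (-5)*2) + ((-5)*(-2) - (-7)*0)
= 125
Area = |125|/2 = 62.5

62.5


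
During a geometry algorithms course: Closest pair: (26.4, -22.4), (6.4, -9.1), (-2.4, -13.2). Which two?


d(P0,P1) = 24.0185, d(P0,P2) = 30.2338, d(P1,P2) = 9.7082
Closest: P1 and P2

Closest pair: (6.4, -9.1) and (-2.4, -13.2), distance = 9.7082


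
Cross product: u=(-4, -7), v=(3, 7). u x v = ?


u x v = u_x*v_y - u_y*v_x = (-4)*7 - (-7)*3
= (-28) - (-21) = -7

-7


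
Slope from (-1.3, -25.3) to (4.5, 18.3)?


slope = (y2-y1)/(x2-x1) = (18.3-(-25.3))/(4.5-(-1.3)) = 43.6/5.8 = 7.5172

7.5172


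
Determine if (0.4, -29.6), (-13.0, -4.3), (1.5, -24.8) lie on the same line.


Cross product: ((-13)-0.4)*((-24.8)-(-29.6)) - ((-4.3)-(-29.6))*(1.5-0.4)
= -92.15

No, not collinear


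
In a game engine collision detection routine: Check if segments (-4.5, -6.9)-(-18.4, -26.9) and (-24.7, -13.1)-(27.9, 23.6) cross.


Cross products: d1=-415.22, d2=-957.09, d3=-317.82, d4=224.05
d1*d2 < 0 and d3*d4 < 0? no

No, they don't intersect


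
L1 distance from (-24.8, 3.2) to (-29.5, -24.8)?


|(-24.8)-(-29.5)| + |3.2-(-24.8)| = 4.7 + 28 = 32.7

32.7


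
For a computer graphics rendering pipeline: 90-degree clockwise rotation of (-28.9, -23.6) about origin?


90° CW: (x,y) -> (y, -x)
(-28.9,-23.6) -> (-23.6, 28.9)

(-23.6, 28.9)


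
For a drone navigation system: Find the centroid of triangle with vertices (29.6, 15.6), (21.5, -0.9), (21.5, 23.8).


Centroid = ((x_A+x_B+x_C)/3, (y_A+y_B+y_C)/3)
= ((29.6+21.5+21.5)/3, (15.6+(-0.9)+23.8)/3)
= (24.2, 12.8333)

(24.2, 12.8333)


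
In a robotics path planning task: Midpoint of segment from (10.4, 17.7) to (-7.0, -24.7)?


M = ((10.4+(-7))/2, (17.7+(-24.7))/2)
= (1.7, -3.5)

(1.7, -3.5)


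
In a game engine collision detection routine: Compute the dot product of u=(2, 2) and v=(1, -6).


u . v = u_x*v_x + u_y*v_y = 2*1 + 2*(-6)
= 2 + (-12) = -10

-10


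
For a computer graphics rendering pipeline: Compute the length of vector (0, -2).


|u| = sqrt(0^2 + (-2)^2) = sqrt(4) = 2

2


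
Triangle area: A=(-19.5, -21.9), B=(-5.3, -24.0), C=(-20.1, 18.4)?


Area = |x_A(y_B-y_C) + x_B(y_C-y_A) + x_C(y_A-y_B)|/2
= |826.8 + (-213.59) + (-42.21)|/2
= 571/2 = 285.5

285.5


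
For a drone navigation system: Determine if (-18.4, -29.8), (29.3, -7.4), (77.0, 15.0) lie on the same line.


Cross product: (29.3-(-18.4))*(15-(-29.8)) - ((-7.4)-(-29.8))*(77-(-18.4))
= 0

Yes, collinear


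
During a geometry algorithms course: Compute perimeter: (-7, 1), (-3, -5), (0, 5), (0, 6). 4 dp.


Sides: (-7, 1)->(-3, -5): sqrt(52) = 7.211103, (-3, -5)->(0, 5): sqrt(109) = 10.440307, (0, 5)->(0, 6): sqrt(1) = 1, (0, 6)->(-7, 1): sqrt(74) = 8.602325
Sum = 27.253735
Perimeter = 27.2537

27.2537


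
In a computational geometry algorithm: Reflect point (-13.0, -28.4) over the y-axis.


Reflection over y-axis: (x,y) -> (-x,y)
(-13, -28.4) -> (13, -28.4)

(13, -28.4)


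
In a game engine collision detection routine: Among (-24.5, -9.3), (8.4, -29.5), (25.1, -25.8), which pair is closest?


d(P0,P1) = 38.6063, d(P0,P2) = 52.2725, d(P1,P2) = 17.105
Closest: P1 and P2

Closest pair: (8.4, -29.5) and (25.1, -25.8), distance = 17.105


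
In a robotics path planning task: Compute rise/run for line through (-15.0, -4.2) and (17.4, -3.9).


slope = (y2-y1)/(x2-x1) = ((-3.9)-(-4.2))/(17.4-(-15)) = 0.3/32.4 = 0.0093

0.0093


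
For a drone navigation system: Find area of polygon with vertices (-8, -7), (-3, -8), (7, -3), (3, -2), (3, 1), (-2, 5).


Shoelace sum: ((-8)*(-8) - (-3)*(-7)) + ((-3)*(-3) - 7*(-8)) + (7*(-2) - 3*(-3)) + (3*1 - 3*(-2)) + (3*5 - (-2)*1) + ((-2)*(-7) - (-8)*5)
= 183
Area = |183|/2 = 91.5

91.5


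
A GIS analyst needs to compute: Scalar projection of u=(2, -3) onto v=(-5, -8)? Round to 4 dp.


u.v = 14, |v| = sqrt(89) = 9.434
Scalar projection = u.v / |v| = 14 / sqrt(89) = 1.484

1.484


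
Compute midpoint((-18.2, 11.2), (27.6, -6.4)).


M = (((-18.2)+27.6)/2, (11.2+(-6.4))/2)
= (4.7, 2.4)

(4.7, 2.4)


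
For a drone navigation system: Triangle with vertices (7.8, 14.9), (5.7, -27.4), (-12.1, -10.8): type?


Side lengths squared: AB^2=1793.7, BC^2=592.4, CA^2=1056.5
Sorted: [592.4, 1056.5, 1793.7]
By sides: Scalene, By angles: Obtuse

Scalene, Obtuse


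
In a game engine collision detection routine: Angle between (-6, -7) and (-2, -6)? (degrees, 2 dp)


u.v = 54, |u| = sqrt(85) = 9.2195, |v| = sqrt(40) = 6.3246
cos(theta) = u.v/(|u||v|) = 54/sqrt(3400) = 0.926092
theta = acos(0.926092) = 22.17 degrees

22.17 degrees


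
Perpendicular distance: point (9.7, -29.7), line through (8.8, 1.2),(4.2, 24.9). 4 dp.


|cross product| = 120.81
|line direction| = sqrt(582.85) = 24.1423
Distance = 120.81/sqrt(582.85) = 5.0041

5.0041


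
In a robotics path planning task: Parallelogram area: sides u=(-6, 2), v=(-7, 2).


|u x v| = |(-6)*2 - 2*(-7)|
= |(-12) - (-14)| = 2

2


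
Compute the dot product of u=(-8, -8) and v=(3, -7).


u . v = u_x*v_x + u_y*v_y = (-8)*3 + (-8)*(-7)
= (-24) + 56 = 32

32


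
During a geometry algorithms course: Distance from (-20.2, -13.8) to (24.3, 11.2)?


dx=44.5, dy=25
d^2 = 44.5^2 + 25^2 = 2605.25
d = sqrt(2605.25) = 51.0416

51.0416


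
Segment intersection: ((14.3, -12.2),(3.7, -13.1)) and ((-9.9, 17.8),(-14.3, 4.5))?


Cross products: d1=453.86, d2=316.84, d3=-339.78, d4=-202.76
d1*d2 < 0 and d3*d4 < 0? no

No, they don't intersect


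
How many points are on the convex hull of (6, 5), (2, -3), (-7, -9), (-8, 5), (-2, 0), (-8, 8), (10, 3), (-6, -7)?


Convex hull vertices (CCW): (-8, 5), (-7, -9), (2, -3), (10, 3), (6, 5), (-8, 8)
Count = 6

6


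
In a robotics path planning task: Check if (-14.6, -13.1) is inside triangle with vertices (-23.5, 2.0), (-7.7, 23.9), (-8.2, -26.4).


Cross products: AB x AP = -433.49, BC x BP = -328.57, CA x CP = -21.73
All same sign? yes

Yes, inside


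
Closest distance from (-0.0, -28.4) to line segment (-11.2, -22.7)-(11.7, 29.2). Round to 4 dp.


Project P onto AB: t = 0 (clamped to [0,1])
Closest point on segment: (-11.2, -22.7)
Distance: 12.567

12.567


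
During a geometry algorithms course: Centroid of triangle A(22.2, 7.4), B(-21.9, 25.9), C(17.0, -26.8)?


Centroid = ((x_A+x_B+x_C)/3, (y_A+y_B+y_C)/3)
= ((22.2+(-21.9)+17)/3, (7.4+25.9+(-26.8))/3)
= (5.7667, 2.1667)

(5.7667, 2.1667)


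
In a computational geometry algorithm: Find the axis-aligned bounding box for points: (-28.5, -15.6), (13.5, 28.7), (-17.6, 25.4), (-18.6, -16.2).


x range: [-28.5, 13.5]
y range: [-16.2, 28.7]
Bounding box: (-28.5,-16.2) to (13.5,28.7)

(-28.5,-16.2) to (13.5,28.7)


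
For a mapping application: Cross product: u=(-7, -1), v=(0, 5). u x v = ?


u x v = u_x*v_y - u_y*v_x = (-7)*5 - (-1)*0
= (-35) - 0 = -35

-35


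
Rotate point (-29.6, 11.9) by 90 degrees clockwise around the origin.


90° CW: (x,y) -> (y, -x)
(-29.6,11.9) -> (11.9, 29.6)

(11.9, 29.6)


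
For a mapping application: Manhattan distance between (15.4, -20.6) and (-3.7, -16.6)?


|15.4-(-3.7)| + |(-20.6)-(-16.6)| = 19.1 + 4 = 23.1

23.1


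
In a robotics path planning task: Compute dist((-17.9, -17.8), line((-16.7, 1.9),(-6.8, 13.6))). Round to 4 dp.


|cross product| = 180.99
|line direction| = sqrt(234.9) = 15.3264
Distance = 180.99/sqrt(234.9) = 11.809

11.809


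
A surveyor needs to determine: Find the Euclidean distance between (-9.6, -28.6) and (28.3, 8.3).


dx=37.9, dy=36.9
d^2 = 37.9^2 + 36.9^2 = 2798.02
d = sqrt(2798.02) = 52.8963

52.8963


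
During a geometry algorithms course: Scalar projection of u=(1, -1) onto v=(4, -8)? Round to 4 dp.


u.v = 12, |v| = sqrt(80) = 8.9443
Scalar projection = u.v / |v| = 12 / sqrt(80) = 1.3416

1.3416


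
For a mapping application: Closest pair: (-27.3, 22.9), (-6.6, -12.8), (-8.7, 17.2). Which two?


d(P0,P1) = 41.2672, d(P0,P2) = 19.4538, d(P1,P2) = 30.0734
Closest: P0 and P2

Closest pair: (-27.3, 22.9) and (-8.7, 17.2), distance = 19.4538


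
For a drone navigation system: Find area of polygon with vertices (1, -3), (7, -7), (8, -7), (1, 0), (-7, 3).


Shoelace sum: (1*(-7) - 7*(-3)) + (7*(-7) - 8*(-7)) + (8*0 - 1*(-7)) + (1*3 - (-7)*0) + ((-7)*(-3) - 1*3)
= 49
Area = |49|/2 = 24.5

24.5


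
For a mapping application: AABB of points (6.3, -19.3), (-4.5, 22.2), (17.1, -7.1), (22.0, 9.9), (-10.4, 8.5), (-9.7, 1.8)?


x range: [-10.4, 22]
y range: [-19.3, 22.2]
Bounding box: (-10.4,-19.3) to (22,22.2)

(-10.4,-19.3) to (22,22.2)


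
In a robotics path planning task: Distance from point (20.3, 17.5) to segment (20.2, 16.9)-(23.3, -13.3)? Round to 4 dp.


Project P onto AB: t = 0 (clamped to [0,1])
Closest point on segment: (20.2, 16.9)
Distance: 0.6083

0.6083


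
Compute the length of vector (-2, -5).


|u| = sqrt((-2)^2 + (-5)^2) = sqrt(29) = 5.3852

5.3852


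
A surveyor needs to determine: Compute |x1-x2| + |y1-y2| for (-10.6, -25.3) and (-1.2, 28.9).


|(-10.6)-(-1.2)| + |(-25.3)-28.9| = 9.4 + 54.2 = 63.6

63.6


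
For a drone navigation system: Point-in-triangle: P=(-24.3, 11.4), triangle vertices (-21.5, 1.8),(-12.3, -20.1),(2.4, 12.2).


Cross products: AB x AP = 27, BC x BP = 850.65, CA x CP = -258.56
All same sign? no

No, outside


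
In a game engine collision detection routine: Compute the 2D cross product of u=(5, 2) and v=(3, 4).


u x v = u_x*v_y - u_y*v_x = 5*4 - 2*3
= 20 - 6 = 14

14


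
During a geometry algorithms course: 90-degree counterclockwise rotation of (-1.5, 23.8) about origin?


90° CCW: (x,y) -> (-y, x)
(-1.5,23.8) -> (-23.8, -1.5)

(-23.8, -1.5)


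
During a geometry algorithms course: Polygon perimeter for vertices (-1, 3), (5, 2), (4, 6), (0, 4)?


Sides: (-1, 3)->(5, 2): sqrt(37) = 6.082763, (5, 2)->(4, 6): sqrt(17) = 4.123106, (4, 6)->(0, 4): sqrt(20) = 4.472136, (0, 4)->(-1, 3): sqrt(2) = 1.414214
Sum = 16.092219
Perimeter = 16.0922

16.0922


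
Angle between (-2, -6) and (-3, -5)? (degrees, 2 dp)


u.v = 36, |u| = sqrt(40) = 6.3246, |v| = sqrt(34) = 5.831
cos(theta) = u.v/(|u||v|) = 36/sqrt(1360) = 0.976187
theta = acos(0.976187) = 12.53 degrees

12.53 degrees


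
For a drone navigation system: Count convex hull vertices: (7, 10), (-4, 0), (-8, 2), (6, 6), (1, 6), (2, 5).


Convex hull vertices (CCW): (-8, 2), (-4, 0), (6, 6), (7, 10)
Count = 4

4


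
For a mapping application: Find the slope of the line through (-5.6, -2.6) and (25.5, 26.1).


slope = (y2-y1)/(x2-x1) = (26.1-(-2.6))/(25.5-(-5.6)) = 28.7/31.1 = 0.9228

0.9228


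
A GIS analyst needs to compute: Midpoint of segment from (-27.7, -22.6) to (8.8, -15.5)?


M = (((-27.7)+8.8)/2, ((-22.6)+(-15.5))/2)
= (-9.45, -19.05)

(-9.45, -19.05)


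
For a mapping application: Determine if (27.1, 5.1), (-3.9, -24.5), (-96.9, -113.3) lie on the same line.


Cross product: ((-3.9)-27.1)*((-113.3)-5.1) - ((-24.5)-5.1)*((-96.9)-27.1)
= 0

Yes, collinear


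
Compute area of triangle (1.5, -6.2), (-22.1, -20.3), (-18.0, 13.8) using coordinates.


Area = |x_A(y_B-y_C) + x_B(y_C-y_A) + x_C(y_A-y_B)|/2
= |(-51.15) + (-442) + (-253.8)|/2
= 746.95/2 = 373.475

373.475


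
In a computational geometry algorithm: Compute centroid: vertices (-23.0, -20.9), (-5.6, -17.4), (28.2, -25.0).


Centroid = ((x_A+x_B+x_C)/3, (y_A+y_B+y_C)/3)
= (((-23)+(-5.6)+28.2)/3, ((-20.9)+(-17.4)+(-25))/3)
= (-0.1333, -21.1)

(-0.1333, -21.1)


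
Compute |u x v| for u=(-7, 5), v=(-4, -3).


|u x v| = |(-7)*(-3) - 5*(-4)|
= |21 - (-20)| = 41

41


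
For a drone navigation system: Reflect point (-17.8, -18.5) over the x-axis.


Reflection over x-axis: (x,y) -> (x,-y)
(-17.8, -18.5) -> (-17.8, 18.5)

(-17.8, 18.5)


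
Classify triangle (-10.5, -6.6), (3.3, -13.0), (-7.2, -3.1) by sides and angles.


Side lengths squared: AB^2=231.4, BC^2=208.26, CA^2=23.14
Sorted: [23.14, 208.26, 231.4]
By sides: Scalene, By angles: Right

Scalene, Right


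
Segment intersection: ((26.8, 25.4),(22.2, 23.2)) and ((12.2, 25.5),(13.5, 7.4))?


Cross products: d1=264.13, d2=178.01, d3=-32.58, d4=53.54
d1*d2 < 0 and d3*d4 < 0? no

No, they don't intersect


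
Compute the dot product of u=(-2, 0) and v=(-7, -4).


u . v = u_x*v_x + u_y*v_y = (-2)*(-7) + 0*(-4)
= 14 + 0 = 14

14


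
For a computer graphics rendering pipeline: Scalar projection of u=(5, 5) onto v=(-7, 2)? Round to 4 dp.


u.v = -25, |v| = sqrt(53) = 7.2801
Scalar projection = u.v / |v| = -25 / sqrt(53) = -3.434

-3.434


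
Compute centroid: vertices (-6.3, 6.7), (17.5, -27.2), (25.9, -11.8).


Centroid = ((x_A+x_B+x_C)/3, (y_A+y_B+y_C)/3)
= (((-6.3)+17.5+25.9)/3, (6.7+(-27.2)+(-11.8))/3)
= (12.3667, -10.7667)

(12.3667, -10.7667)


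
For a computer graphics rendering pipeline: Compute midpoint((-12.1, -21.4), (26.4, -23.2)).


M = (((-12.1)+26.4)/2, ((-21.4)+(-23.2))/2)
= (7.15, -22.3)

(7.15, -22.3)


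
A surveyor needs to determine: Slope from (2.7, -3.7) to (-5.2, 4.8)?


slope = (y2-y1)/(x2-x1) = (4.8-(-3.7))/((-5.2)-2.7) = 8.5/(-7.9) = -1.0759

-1.0759


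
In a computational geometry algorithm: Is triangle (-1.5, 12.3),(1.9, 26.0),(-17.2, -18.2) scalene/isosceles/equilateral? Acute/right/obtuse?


Side lengths squared: AB^2=199.25, BC^2=2318.45, CA^2=1176.74
Sorted: [199.25, 1176.74, 2318.45]
By sides: Scalene, By angles: Obtuse

Scalene, Obtuse


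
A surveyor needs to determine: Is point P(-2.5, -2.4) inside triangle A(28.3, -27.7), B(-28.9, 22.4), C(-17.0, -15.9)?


Cross products: AB x AP = 95.92, BC x BP = 716, CA x CP = 782.65
All same sign? yes

Yes, inside


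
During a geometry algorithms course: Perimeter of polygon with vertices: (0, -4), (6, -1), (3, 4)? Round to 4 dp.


Sides: (0, -4)->(6, -1): sqrt(45) = 6.708204, (6, -1)->(3, 4): sqrt(34) = 5.830952, (3, 4)->(0, -4): sqrt(73) = 8.544004
Sum = 21.08316
Perimeter = 21.0832

21.0832


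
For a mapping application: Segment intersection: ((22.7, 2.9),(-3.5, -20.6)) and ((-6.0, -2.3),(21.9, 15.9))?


Cross products: d1=-377.26, d2=-556.07, d3=-538.21, d4=-359.4
d1*d2 < 0 and d3*d4 < 0? no

No, they don't intersect


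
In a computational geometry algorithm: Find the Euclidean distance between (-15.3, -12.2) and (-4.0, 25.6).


dx=11.3, dy=37.8
d^2 = 11.3^2 + 37.8^2 = 1556.53
d = sqrt(1556.53) = 39.4529

39.4529


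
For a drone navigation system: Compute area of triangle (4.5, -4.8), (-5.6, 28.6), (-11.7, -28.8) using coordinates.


Area = |x_A(y_B-y_C) + x_B(y_C-y_A) + x_C(y_A-y_B)|/2
= |258.3 + 134.4 + 390.78|/2
= 783.48/2 = 391.74

391.74


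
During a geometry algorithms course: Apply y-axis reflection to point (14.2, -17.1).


Reflection over y-axis: (x,y) -> (-x,y)
(14.2, -17.1) -> (-14.2, -17.1)

(-14.2, -17.1)


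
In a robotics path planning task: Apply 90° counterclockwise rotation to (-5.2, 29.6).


90° CCW: (x,y) -> (-y, x)
(-5.2,29.6) -> (-29.6, -5.2)

(-29.6, -5.2)


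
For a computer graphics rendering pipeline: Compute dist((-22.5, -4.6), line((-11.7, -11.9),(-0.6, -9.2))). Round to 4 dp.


|cross product| = 110.19
|line direction| = sqrt(130.5) = 11.4237
Distance = 110.19/sqrt(130.5) = 9.6458

9.6458


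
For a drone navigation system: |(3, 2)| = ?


|u| = sqrt(3^2 + 2^2) = sqrt(13) = 3.6056

3.6056


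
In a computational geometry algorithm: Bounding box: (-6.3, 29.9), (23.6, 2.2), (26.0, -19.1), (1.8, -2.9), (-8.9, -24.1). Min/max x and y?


x range: [-8.9, 26]
y range: [-24.1, 29.9]
Bounding box: (-8.9,-24.1) to (26,29.9)

(-8.9,-24.1) to (26,29.9)


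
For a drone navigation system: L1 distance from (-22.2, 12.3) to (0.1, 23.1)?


|(-22.2)-0.1| + |12.3-23.1| = 22.3 + 10.8 = 33.1

33.1


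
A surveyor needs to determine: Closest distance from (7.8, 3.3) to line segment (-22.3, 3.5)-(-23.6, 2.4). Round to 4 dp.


Project P onto AB: t = 0 (clamped to [0,1])
Closest point on segment: (-22.3, 3.5)
Distance: 30.1007

30.1007


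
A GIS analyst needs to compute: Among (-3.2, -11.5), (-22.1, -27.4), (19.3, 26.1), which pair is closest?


d(P0,P1) = 24.6986, d(P0,P2) = 43.8179, d(P1,P2) = 67.6477
Closest: P0 and P1

Closest pair: (-3.2, -11.5) and (-22.1, -27.4), distance = 24.6986


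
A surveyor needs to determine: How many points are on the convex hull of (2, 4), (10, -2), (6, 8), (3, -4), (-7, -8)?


Convex hull vertices (CCW): (-7, -8), (10, -2), (6, 8), (2, 4)
Count = 4

4


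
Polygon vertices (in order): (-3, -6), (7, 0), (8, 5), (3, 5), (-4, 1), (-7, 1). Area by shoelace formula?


Shoelace sum: ((-3)*0 - 7*(-6)) + (7*5 - 8*0) + (8*5 - 3*5) + (3*1 - (-4)*5) + ((-4)*1 - (-7)*1) + ((-7)*(-6) - (-3)*1)
= 173
Area = |173|/2 = 86.5

86.5


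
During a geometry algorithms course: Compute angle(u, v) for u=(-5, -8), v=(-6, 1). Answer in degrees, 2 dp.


u.v = 22, |u| = sqrt(89) = 9.434, |v| = sqrt(37) = 6.0828
cos(theta) = u.v/(|u||v|) = 22/sqrt(3293) = 0.383378
theta = acos(0.383378) = 67.46 degrees

67.46 degrees


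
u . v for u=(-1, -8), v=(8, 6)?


u . v = u_x*v_x + u_y*v_y = (-1)*8 + (-8)*6
= (-8) + (-48) = -56

-56


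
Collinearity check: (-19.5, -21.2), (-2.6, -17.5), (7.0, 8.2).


Cross product: ((-2.6)-(-19.5))*(8.2-(-21.2)) - ((-17.5)-(-21.2))*(7-(-19.5))
= 398.81

No, not collinear


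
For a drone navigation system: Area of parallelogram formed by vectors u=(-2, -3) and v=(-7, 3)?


|u x v| = |(-2)*3 - (-3)*(-7)|
= |(-6) - 21| = 27

27


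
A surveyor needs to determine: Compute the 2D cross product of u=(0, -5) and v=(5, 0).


u x v = u_x*v_y - u_y*v_x = 0*0 - (-5)*5
= 0 - (-25) = 25

25


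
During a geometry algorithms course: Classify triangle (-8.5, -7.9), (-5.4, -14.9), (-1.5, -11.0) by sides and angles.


Side lengths squared: AB^2=58.61, BC^2=30.42, CA^2=58.61
Sorted: [30.42, 58.61, 58.61]
By sides: Isosceles, By angles: Acute

Isosceles, Acute


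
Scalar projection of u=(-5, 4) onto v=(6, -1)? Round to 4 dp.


u.v = -34, |v| = sqrt(37) = 6.0828
Scalar projection = u.v / |v| = -34 / sqrt(37) = -5.5896

-5.5896


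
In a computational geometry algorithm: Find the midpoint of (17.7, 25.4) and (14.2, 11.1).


M = ((17.7+14.2)/2, (25.4+11.1)/2)
= (15.95, 18.25)

(15.95, 18.25)


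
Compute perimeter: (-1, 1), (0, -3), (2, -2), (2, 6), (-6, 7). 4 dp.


Sides: (-1, 1)->(0, -3): sqrt(17) = 4.123106, (0, -3)->(2, -2): sqrt(5) = 2.236068, (2, -2)->(2, 6): sqrt(64) = 8, (2, 6)->(-6, 7): sqrt(65) = 8.062258, (-6, 7)->(-1, 1): sqrt(61) = 7.81025
Sum = 30.231682
Perimeter = 30.2317

30.2317


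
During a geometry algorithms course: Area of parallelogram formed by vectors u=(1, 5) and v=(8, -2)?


|u x v| = |1*(-2) - 5*8|
= |(-2) - 40| = 42

42


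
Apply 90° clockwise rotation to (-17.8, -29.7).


90° CW: (x,y) -> (y, -x)
(-17.8,-29.7) -> (-29.7, 17.8)

(-29.7, 17.8)


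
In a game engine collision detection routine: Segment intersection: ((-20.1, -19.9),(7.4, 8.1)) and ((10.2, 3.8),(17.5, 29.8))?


Cross products: d1=614.79, d2=104.19, d3=-196.65, d4=313.95
d1*d2 < 0 and d3*d4 < 0? no

No, they don't intersect


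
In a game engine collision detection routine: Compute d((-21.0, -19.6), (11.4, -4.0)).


dx=32.4, dy=15.6
d^2 = 32.4^2 + 15.6^2 = 1293.12
d = sqrt(1293.12) = 35.96

35.96


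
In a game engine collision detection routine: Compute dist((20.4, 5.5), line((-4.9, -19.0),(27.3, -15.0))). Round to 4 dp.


|cross product| = 687.7
|line direction| = sqrt(1052.84) = 32.4475
Distance = 687.7/sqrt(1052.84) = 21.1942

21.1942


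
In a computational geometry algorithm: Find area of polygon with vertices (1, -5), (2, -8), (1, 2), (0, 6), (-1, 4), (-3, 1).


Shoelace sum: (1*(-8) - 2*(-5)) + (2*2 - 1*(-8)) + (1*6 - 0*2) + (0*4 - (-1)*6) + ((-1)*1 - (-3)*4) + ((-3)*(-5) - 1*1)
= 51
Area = |51|/2 = 25.5

25.5


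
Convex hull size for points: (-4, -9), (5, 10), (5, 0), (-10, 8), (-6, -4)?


Convex hull vertices (CCW): (-10, 8), (-6, -4), (-4, -9), (5, 0), (5, 10)
Count = 5

5


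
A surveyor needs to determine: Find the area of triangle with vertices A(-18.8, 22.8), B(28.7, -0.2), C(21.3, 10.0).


Area = |x_A(y_B-y_C) + x_B(y_C-y_A) + x_C(y_A-y_B)|/2
= |191.76 + (-367.36) + 489.9|/2
= 314.3/2 = 157.15

157.15


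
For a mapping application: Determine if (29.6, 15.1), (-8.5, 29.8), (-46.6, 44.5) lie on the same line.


Cross product: ((-8.5)-29.6)*(44.5-15.1) - (29.8-15.1)*((-46.6)-29.6)
= 0

Yes, collinear


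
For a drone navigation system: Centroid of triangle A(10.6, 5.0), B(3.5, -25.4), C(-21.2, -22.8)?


Centroid = ((x_A+x_B+x_C)/3, (y_A+y_B+y_C)/3)
= ((10.6+3.5+(-21.2))/3, (5+(-25.4)+(-22.8))/3)
= (-2.3667, -14.4)

(-2.3667, -14.4)


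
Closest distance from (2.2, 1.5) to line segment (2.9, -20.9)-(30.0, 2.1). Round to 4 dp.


Project P onto AB: t = 0.3928 (clamped to [0,1])
Closest point on segment: (13.5441, -11.8663)
Distance: 17.5313

17.5313


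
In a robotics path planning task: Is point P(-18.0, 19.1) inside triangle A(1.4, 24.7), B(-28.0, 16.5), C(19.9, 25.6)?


Cross products: AB x AP = 5.56, BC x BP = 33.54, CA x CP = 86.14
All same sign? yes

Yes, inside


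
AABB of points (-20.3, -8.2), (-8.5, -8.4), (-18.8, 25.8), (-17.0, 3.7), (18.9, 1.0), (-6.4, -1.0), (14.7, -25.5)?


x range: [-20.3, 18.9]
y range: [-25.5, 25.8]
Bounding box: (-20.3,-25.5) to (18.9,25.8)

(-20.3,-25.5) to (18.9,25.8)


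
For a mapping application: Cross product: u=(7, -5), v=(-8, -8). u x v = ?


u x v = u_x*v_y - u_y*v_x = 7*(-8) - (-5)*(-8)
= (-56) - 40 = -96

-96


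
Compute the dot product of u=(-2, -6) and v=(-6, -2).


u . v = u_x*v_x + u_y*v_y = (-2)*(-6) + (-6)*(-2)
= 12 + 12 = 24

24


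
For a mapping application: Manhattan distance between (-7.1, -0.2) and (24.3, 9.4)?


|(-7.1)-24.3| + |(-0.2)-9.4| = 31.4 + 9.6 = 41

41


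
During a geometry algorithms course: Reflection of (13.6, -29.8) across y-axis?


Reflection over y-axis: (x,y) -> (-x,y)
(13.6, -29.8) -> (-13.6, -29.8)

(-13.6, -29.8)


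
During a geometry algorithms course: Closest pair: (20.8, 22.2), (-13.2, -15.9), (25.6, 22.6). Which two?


d(P0,P1) = 51.0648, d(P0,P2) = 4.8166, d(P1,P2) = 54.6598
Closest: P0 and P2

Closest pair: (20.8, 22.2) and (25.6, 22.6), distance = 4.8166


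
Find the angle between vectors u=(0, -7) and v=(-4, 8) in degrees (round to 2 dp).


u.v = -56, |u| = sqrt(49) = 7, |v| = sqrt(80) = 8.9443
cos(theta) = u.v/(|u||v|) = -56/sqrt(3920) = -0.894427
theta = acos(-0.894427) = 153.43 degrees

153.43 degrees


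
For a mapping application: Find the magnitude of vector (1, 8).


|u| = sqrt(1^2 + 8^2) = sqrt(65) = 8.0623

8.0623


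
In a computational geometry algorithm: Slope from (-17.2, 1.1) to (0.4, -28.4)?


slope = (y2-y1)/(x2-x1) = ((-28.4)-1.1)/(0.4-(-17.2)) = (-29.5)/17.6 = -1.6761

-1.6761


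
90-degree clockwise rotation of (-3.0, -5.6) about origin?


90° CW: (x,y) -> (y, -x)
(-3,-5.6) -> (-5.6, 3)

(-5.6, 3)


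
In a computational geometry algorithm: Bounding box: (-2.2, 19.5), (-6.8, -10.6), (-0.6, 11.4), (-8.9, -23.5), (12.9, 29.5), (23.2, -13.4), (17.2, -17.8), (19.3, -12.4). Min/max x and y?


x range: [-8.9, 23.2]
y range: [-23.5, 29.5]
Bounding box: (-8.9,-23.5) to (23.2,29.5)

(-8.9,-23.5) to (23.2,29.5)


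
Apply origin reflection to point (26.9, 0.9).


Reflection over origin: (x,y) -> (-x,-y)
(26.9, 0.9) -> (-26.9, -0.9)

(-26.9, -0.9)


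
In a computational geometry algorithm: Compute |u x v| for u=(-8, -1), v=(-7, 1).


|u x v| = |(-8)*1 - (-1)*(-7)|
= |(-8) - 7| = 15

15


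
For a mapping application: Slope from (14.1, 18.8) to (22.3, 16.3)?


slope = (y2-y1)/(x2-x1) = (16.3-18.8)/(22.3-14.1) = (-2.5)/8.2 = -0.3049

-0.3049


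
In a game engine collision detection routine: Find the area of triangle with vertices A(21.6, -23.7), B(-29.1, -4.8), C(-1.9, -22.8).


Area = |x_A(y_B-y_C) + x_B(y_C-y_A) + x_C(y_A-y_B)|/2
= |388.8 + (-26.19) + 35.91|/2
= 398.52/2 = 199.26

199.26


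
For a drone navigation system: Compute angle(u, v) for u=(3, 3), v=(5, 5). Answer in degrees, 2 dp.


u.v = 30, |u| = sqrt(18) = 4.2426, |v| = sqrt(50) = 7.0711
cos(theta) = u.v/(|u||v|) = 30/sqrt(900) = 1
theta = acos(1) = 0 degrees

0 degrees


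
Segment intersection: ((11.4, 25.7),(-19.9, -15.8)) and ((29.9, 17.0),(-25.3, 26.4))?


Cross products: d1=-306.34, d2=2278.68, d3=1040.06, d4=-1544.96
d1*d2 < 0 and d3*d4 < 0? yes

Yes, they intersect


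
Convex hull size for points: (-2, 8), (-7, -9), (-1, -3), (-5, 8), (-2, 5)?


Convex hull vertices (CCW): (-7, -9), (-1, -3), (-2, 8), (-5, 8)
Count = 4

4


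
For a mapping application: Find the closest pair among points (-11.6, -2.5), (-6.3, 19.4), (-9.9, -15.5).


d(P0,P1) = 22.5322, d(P0,P2) = 13.1107, d(P1,P2) = 35.0852
Closest: P0 and P2

Closest pair: (-11.6, -2.5) and (-9.9, -15.5), distance = 13.1107


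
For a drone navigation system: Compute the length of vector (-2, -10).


|u| = sqrt((-2)^2 + (-10)^2) = sqrt(104) = 10.198

10.198


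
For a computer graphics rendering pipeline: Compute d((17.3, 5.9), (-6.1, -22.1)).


dx=-23.4, dy=-28
d^2 = (-23.4)^2 + (-28)^2 = 1331.56
d = sqrt(1331.56) = 36.4905

36.4905


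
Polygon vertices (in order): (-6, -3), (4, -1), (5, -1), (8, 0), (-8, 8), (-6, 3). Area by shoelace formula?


Shoelace sum: ((-6)*(-1) - 4*(-3)) + (4*(-1) - 5*(-1)) + (5*0 - 8*(-1)) + (8*8 - (-8)*0) + ((-8)*3 - (-6)*8) + ((-6)*(-3) - (-6)*3)
= 151
Area = |151|/2 = 75.5

75.5


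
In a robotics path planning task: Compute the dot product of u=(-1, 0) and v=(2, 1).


u . v = u_x*v_x + u_y*v_y = (-1)*2 + 0*1
= (-2) + 0 = -2

-2


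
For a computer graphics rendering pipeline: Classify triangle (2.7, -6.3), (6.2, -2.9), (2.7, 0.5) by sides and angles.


Side lengths squared: AB^2=23.81, BC^2=23.81, CA^2=46.24
Sorted: [23.81, 23.81, 46.24]
By sides: Isosceles, By angles: Acute

Isosceles, Acute


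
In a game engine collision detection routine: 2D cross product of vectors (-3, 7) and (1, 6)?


u x v = u_x*v_y - u_y*v_x = (-3)*6 - 7*1
= (-18) - 7 = -25

-25


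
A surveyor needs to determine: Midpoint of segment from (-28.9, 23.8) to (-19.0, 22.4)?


M = (((-28.9)+(-19))/2, (23.8+22.4)/2)
= (-23.95, 23.1)

(-23.95, 23.1)


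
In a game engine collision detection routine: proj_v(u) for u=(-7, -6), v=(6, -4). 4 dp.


u.v = -18, |v| = sqrt(52) = 7.2111
Scalar projection = u.v / |v| = -18 / sqrt(52) = -2.4962

-2.4962


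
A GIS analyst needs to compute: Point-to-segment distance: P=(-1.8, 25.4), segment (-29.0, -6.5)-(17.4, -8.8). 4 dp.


Project P onto AB: t = 0.5508 (clamped to [0,1])
Closest point on segment: (-3.444, -7.7668)
Distance: 33.2075

33.2075


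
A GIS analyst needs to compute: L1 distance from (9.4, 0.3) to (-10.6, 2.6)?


|9.4-(-10.6)| + |0.3-2.6| = 20 + 2.3 = 22.3

22.3


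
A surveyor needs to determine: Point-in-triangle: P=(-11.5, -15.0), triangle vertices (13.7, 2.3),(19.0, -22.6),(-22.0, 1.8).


Cross products: AB x AP = -719.17, BC x BP = 432.6, CA x CP = -605.01
All same sign? no

No, outside


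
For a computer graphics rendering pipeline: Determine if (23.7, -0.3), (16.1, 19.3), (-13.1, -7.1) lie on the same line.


Cross product: (16.1-23.7)*((-7.1)-(-0.3)) - (19.3-(-0.3))*((-13.1)-23.7)
= 772.96

No, not collinear


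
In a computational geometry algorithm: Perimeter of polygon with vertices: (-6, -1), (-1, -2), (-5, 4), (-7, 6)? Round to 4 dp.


Sides: (-6, -1)->(-1, -2): sqrt(26) = 5.09902, (-1, -2)->(-5, 4): sqrt(52) = 7.211103, (-5, 4)->(-7, 6): sqrt(8) = 2.828427, (-7, 6)->(-6, -1): sqrt(50) = 7.071068
Sum = 22.209618
Perimeter = 22.2096

22.2096


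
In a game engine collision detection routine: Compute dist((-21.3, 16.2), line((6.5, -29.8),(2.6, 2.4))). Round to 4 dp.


|cross product| = 715.76
|line direction| = sqrt(1052.05) = 32.4353
Distance = 715.76/sqrt(1052.05) = 22.0673

22.0673


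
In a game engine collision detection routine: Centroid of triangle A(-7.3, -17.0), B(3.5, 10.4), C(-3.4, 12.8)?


Centroid = ((x_A+x_B+x_C)/3, (y_A+y_B+y_C)/3)
= (((-7.3)+3.5+(-3.4))/3, ((-17)+10.4+12.8)/3)
= (-2.4, 2.0667)

(-2.4, 2.0667)


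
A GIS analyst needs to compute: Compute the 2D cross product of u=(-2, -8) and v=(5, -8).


u x v = u_x*v_y - u_y*v_x = (-2)*(-8) - (-8)*5
= 16 - (-40) = 56

56


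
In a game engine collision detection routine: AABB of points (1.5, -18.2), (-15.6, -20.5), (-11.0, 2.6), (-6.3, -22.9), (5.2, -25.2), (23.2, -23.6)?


x range: [-15.6, 23.2]
y range: [-25.2, 2.6]
Bounding box: (-15.6,-25.2) to (23.2,2.6)

(-15.6,-25.2) to (23.2,2.6)
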